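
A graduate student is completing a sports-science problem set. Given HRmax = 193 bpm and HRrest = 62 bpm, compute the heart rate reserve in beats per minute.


Heart rate reserve = maximum HR minus resting HR
HRR = 193 - 62 = 131 bpm

131 bpm


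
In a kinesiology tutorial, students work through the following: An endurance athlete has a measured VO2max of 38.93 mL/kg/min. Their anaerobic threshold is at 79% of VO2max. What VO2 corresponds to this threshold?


Anaerobic threshold VO2 = VO2max * 79%
= 38.93 * 0.79
= 30.75 mL/kg/min

30.75 mL/kg/min


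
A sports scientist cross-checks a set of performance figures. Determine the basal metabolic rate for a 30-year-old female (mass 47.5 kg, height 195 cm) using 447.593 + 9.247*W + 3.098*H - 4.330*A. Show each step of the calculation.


BMR = 447.593 + 9.247*47.5 + 3.098*195 - 4.330*30
= 1361.04 kcal/day

1361.04 kcal/day


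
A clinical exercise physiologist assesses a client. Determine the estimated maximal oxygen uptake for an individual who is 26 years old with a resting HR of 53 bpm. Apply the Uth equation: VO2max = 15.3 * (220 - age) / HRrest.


HRmax = 220 - 26 = 194
VO2max = 15.3 * (194 / 53)
= 15.3 * 3.6604
= 56.0 mL/kg/min

56.0 mL/kg/min


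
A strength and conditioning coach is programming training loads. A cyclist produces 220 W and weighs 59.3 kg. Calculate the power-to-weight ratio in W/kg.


P/W = power / mass
= 220 / 59.3
= 3.71 W/kg

3.71 W/kg


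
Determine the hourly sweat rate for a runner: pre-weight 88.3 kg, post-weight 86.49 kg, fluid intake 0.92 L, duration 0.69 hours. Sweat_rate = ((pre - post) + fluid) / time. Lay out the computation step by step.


Mass lost = 88.3 - 86.49 = 1.81 kg
Add fluid consumed: 1.81 + 0.92 = 2.73 L total sweat
Sweat rate = 2.73 / 0.69 = 3.957 L/h

3.957 L/h


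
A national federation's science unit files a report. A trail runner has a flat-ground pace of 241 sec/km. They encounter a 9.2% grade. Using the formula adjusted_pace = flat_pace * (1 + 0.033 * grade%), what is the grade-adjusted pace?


Grade factor = 1 + 0.033 * 9.2 = 1.3036
Adjusted = 241 * 1.3036 = 314.17 sec/km

314.17 s/km


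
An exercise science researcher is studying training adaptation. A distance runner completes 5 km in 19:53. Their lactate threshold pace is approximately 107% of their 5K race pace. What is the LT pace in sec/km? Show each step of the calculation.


Convert to seconds: 19 min 53 s = 1193 s
Pace per km = 1193 / 5 = 238.6 s/km
LT pace = 238.6 * 1.07 = 255.3 s/km

255.3 s/km


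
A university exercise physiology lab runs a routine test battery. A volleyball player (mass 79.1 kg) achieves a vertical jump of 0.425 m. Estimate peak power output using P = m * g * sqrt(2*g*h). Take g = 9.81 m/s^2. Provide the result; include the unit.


2 * g * h = 2 * 9.81 * 0.425 = 8.3385
sqrt(8.3385) = 2.887646 m/s
P = 79.1 * 9.81 * 2.887646 = 2240.73 W

2240.73 W


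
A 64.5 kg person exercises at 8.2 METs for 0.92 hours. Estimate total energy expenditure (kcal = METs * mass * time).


Energy = METs * mass(kg) * time(h)
= 8.2 * 64.5 * 0.92
= 486.59 kcal

486.59 kcal


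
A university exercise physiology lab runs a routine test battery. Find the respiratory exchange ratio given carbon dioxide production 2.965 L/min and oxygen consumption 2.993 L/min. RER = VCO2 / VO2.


VCO2 = 2.965 L/min
VO2 = 2.993 L/min
RER = 2.965 / 2.993 = 0.9906

0.9906


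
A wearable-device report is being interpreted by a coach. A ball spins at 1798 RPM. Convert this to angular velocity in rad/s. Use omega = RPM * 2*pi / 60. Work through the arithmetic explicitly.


omega = 1798 * 2 * pi / 60
= 1798 * 6.28318531 / 60
= 11297.167 / 60
= 188.286 rad/s

188.286 rad/s


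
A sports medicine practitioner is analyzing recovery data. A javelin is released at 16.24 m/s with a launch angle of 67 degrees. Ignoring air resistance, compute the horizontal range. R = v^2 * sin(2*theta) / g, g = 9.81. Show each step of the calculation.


Launch speed squared = 263.7376
sin(2 * 67 deg) = 0.71934
Range = 263.7376 * 0.71934 / 9.81
= 19.339 m

19.339 m


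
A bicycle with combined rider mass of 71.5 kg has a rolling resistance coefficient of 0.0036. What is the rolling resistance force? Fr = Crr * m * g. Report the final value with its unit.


Fr = 0.0036 * 71.5 * 9.81
= 0.2574 * 9.81
= 2.525 N

2.525 N


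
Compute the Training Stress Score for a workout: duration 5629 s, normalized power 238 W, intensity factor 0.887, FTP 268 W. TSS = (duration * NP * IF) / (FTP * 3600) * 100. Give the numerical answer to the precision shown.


Product = 5629 * 238 * 0.887 = 1188315.674
Base = 268 * 3600 = 964800
TSS = 1188315.674 / 964800 * 100 = 123.17

123.17 TSS


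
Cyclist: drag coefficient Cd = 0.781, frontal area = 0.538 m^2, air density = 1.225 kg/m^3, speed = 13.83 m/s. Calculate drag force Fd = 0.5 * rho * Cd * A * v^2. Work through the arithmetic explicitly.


v^2 = 13.83^2 = 191.2689
Fd = 0.5 * 1.225 * 0.781 * 0.538 * 191.2689
= 49.225 N

49.225 N


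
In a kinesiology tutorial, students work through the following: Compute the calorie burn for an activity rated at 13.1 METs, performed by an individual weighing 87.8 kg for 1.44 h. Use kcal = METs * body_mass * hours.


Product of METs and mass = 13.1 * 87.8 = 1150.18
Total kcal = 1150.18 * 1.44 = 1656.26 kcal

1656.26 kcal


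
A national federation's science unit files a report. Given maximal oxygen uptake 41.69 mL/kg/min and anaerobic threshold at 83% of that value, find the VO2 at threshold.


Percentage as decimal = 0.83
VO2 at AT = 41.69 * 0.83 = 34.6 mL/kg/min

34.6 mL/kg/min


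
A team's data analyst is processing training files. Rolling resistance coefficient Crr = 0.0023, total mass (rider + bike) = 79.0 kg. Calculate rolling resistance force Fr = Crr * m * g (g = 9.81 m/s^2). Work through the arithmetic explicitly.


Fr = Crr * m * g
= 0.0023 * 79.0 * 9.81
= 1.782 N

1.782 N


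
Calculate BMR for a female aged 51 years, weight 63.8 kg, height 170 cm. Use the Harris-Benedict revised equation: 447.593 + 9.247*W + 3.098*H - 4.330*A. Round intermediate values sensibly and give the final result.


Substituting values:
W term = 9.247 * 63.8 = 589.9586
H term = 3.098 * 170 = 526.66
A term = 4.330 * 51 = 220.83
BMR = 1343.38 kcal/day

1343.38 kcal/day


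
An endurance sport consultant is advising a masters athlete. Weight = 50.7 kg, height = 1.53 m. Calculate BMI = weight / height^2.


height^2 = 1.53^2 = 2.3409
BMI = 50.7 / 2.3409 = 21.66 kg/m^2

21.66 kg/m^2


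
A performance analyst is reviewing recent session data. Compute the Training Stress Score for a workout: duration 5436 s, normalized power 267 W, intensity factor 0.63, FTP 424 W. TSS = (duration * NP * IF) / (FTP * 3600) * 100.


Product = 5436 * 267 * 0.63 = 914389.56
Base = 424 * 3600 = 1526400
TSS = 914389.56 / 1526400 * 100 = 59.9

59.9 TSS


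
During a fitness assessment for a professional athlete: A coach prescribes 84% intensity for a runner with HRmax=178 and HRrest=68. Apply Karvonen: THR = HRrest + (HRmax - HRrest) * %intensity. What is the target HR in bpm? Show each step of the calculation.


Heart rate reserve = 178 - 68 = 110
Intensity fraction = 84 / 100 = 0.84
THR = 68 + 110 * 0.84 = 160.4 bpm

160.4 bpm


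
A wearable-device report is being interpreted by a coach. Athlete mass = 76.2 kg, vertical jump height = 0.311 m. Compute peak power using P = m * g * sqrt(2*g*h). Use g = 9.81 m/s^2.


sqrt(2 * 9.81 * 0.311) = sqrt(6.10182) = 2.470186 m/s
P = 76.2 * 9.81 * 2.470186
= 1846.52 W

1846.52 W


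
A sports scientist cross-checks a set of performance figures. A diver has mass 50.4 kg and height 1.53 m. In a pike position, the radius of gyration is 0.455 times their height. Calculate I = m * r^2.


r = 0.455 * 1.53 = 0.69615 m
I = m * r^2 = 50.4 * 0.484625 = 24.425 kg*m^2

24.425 kg*m^2


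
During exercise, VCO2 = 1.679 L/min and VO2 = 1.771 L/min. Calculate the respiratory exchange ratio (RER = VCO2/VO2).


RER = VCO2 / VO2
= 1.679 / 1.771
= 0.9481

0.9481


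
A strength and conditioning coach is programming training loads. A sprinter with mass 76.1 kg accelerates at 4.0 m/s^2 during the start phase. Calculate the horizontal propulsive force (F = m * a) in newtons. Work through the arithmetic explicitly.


F = m * a
= 76.1 * 4.0
= 304.4 N

304.4 N


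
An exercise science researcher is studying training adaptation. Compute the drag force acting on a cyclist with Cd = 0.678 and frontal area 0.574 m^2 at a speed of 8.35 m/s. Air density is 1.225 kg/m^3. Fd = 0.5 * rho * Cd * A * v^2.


Step 1: v^2 = 69.7225
Step 2: Fd = 0.5 * 1.225 * 0.678 * 0.574 * 69.7225
= 16.62 N

16.62 N


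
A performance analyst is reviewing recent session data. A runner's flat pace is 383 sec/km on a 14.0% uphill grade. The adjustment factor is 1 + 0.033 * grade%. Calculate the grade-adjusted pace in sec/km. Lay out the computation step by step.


Factor = 1 + 0.033 * 14.0 = 1.462
Adjusted pace = 383 * 1.462
= 559.95 sec/km

559.95 s/km


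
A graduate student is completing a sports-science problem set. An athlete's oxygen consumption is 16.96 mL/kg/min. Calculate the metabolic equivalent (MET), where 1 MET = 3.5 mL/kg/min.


MET = VO2 / 3.5
= 16.96 / 3.5
= 4.85 METs

4.85 METs


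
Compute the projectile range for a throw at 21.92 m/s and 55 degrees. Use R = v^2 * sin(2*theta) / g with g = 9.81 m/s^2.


Two times the angle = 110 degrees
sin(110) = 0.939693
R = 480.4864 * 0.939693 / 9.81 = 46.025 m

46.025 m


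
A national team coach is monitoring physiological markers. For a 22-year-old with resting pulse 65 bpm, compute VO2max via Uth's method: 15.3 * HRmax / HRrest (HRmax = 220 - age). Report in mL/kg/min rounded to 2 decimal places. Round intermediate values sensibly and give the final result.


Step 1: HRmax = 220 - 22 = 198 bpm
Step 2: Ratio = 198 / 65 = 3.0462
Step 3: VO2max = 15.3 * 3.0462 = 46.61 mL/kg/min

46.61 mL/kg/min


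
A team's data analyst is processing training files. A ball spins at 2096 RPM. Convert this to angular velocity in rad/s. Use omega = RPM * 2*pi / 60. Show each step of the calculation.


omega = 2096 * 2 * pi / 60
= 2096 * 6.28318531 / 60
= 13169.556 / 60
= 219.493 rad/s

219.493 rad/s


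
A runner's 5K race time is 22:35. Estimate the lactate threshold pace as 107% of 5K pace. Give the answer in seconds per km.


Total race time = 22*60 + 35 = 1355 seconds
5K pace = 1355 / 5 = 271.0 sec/km
LT pace = 271.0 * 1.07 = 289.97 sec/km

289.97 s/km


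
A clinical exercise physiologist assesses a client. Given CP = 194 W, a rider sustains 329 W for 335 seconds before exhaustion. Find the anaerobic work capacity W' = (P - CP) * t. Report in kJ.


Excess power = 329 - 194 = 135 W
Work above CP = 135 * 335 = 45225 J
W' = 45.225 kJ

45.225 kJ


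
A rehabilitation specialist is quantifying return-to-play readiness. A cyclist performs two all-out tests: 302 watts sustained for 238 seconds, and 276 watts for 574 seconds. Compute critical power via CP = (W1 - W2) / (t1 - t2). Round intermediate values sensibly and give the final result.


W1 = P1 * t1 = 302 * 238 = 71876 J
W2 = P2 * t2 = 276 * 574 = 158424 J
CP = (71876 - 158424) / (238 - 574)
= 257.58 W

257.58 W


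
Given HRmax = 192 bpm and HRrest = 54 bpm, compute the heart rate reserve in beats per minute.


Heart rate reserve = maximum HR minus resting HR
HRR = 192 - 54 = 138 bpm

138 bpm


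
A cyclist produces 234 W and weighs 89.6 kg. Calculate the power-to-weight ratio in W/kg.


P/W = power / mass
= 234 / 89.6
= 2.612 W/kg

2.612 W/kg


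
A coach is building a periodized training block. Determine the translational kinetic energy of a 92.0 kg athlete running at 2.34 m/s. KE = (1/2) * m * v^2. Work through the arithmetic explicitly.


KE = 0.5 * m * v^2
= 0.5 * 92.0 * 2.34^2
= 0.5 * 92.0 * 5.4756
= 251.88 J

251.88 J


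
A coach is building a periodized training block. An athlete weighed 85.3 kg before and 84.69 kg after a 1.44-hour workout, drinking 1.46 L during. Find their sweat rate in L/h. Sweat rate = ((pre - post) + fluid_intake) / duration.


Body mass change = 0.61 kg
Total sweat loss = 0.61 + 1.46 = 2.07 L
Rate = 2.07 / 1.44 = 1.438 L/h

1.438 L/h


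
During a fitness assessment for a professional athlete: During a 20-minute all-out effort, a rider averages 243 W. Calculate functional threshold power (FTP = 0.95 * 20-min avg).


FTP = 0.95 * 243
= 230.85 W

230.85 W


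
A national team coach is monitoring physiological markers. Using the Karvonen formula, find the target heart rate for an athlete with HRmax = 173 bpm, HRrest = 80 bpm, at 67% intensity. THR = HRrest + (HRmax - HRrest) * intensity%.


HRR = 173 - 80 = 93
THR = 80 + 93 * 0.67
= 80 + 62.31
= 142.31 bpm

142.31 bpm


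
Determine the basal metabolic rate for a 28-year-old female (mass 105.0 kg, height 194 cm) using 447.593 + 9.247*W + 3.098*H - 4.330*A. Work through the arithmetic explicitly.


BMR = 447.593 + 9.247*105.0 + 3.098*194 - 4.330*28
= 1898.3 kcal/day

1898.3 kcal/day


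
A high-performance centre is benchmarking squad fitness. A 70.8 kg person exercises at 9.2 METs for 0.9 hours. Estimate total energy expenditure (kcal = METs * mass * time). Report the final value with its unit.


Energy = METs * mass(kg) * time(h)
= 9.2 * 70.8 * 0.9
= 586.22 kcal

586.22 kcal


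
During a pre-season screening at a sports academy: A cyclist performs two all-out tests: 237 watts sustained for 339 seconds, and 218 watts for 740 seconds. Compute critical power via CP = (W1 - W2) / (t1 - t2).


W1 = P1 * t1 = 237 * 339 = 80343 J
W2 = P2 * t2 = 218 * 740 = 161320 J
CP = (80343 - 161320) / (339 - 740)
= 201.94 W

201.94 W


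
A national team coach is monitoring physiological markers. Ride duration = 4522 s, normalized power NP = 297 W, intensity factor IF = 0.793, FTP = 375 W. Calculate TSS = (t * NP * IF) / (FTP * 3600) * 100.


Numerator = 4522 * 297 * 0.793 = 1065025.962
Denominator = 375 * 3600 = 1350000
TSS = 1065025.962 / 1350000 * 100
= 78.89

78.89 TSS


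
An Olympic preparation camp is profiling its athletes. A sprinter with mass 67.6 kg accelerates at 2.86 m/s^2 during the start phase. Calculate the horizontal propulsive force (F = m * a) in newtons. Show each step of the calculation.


F = m * a
= 67.6 * 2.86
= 193.34 N

193.34 N


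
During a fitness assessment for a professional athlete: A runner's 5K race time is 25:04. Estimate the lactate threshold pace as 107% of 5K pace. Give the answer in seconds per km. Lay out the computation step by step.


Total race time = 25*60 + 4 = 1504 seconds
5K pace = 1504 / 5 = 300.8 sec/km
LT pace = 300.8 * 1.07 = 321.86 sec/km

321.86 s/km


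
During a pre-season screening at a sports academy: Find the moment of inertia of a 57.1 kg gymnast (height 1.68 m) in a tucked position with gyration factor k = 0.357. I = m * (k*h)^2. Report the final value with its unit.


Radius of gyration = 0.357 * 1.68 = 0.59976 m
I = 57.1 * 0.59976^2
= 57.1 * 0.359712
= 20.54 kg*m^2

20.54 kg*m^2


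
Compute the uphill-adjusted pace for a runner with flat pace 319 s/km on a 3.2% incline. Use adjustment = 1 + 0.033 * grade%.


Adjustment factor = 1 + 0.033 * 3.2 = 1.1056
Grade-adjusted pace = 319 * 1.1056 = 352.69 s/km

352.69 s/km


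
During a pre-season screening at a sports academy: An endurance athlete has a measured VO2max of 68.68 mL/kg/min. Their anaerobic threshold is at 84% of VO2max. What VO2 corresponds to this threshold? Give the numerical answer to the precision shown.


Anaerobic threshold VO2 = VO2max * 84%
= 68.68 * 0.84
= 57.69 mL/kg/min

57.69 mL/kg/min


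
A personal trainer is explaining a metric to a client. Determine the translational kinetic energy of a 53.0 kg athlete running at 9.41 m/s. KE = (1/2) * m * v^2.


KE = 0.5 * m * v^2
= 0.5 * 53.0 * 9.41^2
= 0.5 * 53.0 * 88.5481
= 2346.52 J

2346.52 J


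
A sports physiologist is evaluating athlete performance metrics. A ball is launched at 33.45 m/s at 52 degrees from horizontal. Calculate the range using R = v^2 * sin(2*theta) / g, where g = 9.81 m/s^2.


sin(2 * 52) = sin(104) = 0.970296
v^2 = 33.45^2 = 1118.9025
R = 1118.9025 * 0.970296 / 9.81
= 110.669 m

110.669 m


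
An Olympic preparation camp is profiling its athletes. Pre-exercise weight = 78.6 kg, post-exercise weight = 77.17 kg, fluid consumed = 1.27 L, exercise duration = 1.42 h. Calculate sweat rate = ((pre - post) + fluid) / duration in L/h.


Weight loss = 78.6 - 77.17 = 1.43 kg (approx L)
Total sweat = 1.43 + 1.27 = 2.7 L
Sweat rate = 2.7 / 1.42 = 1.901 L/h

1.901 L/h


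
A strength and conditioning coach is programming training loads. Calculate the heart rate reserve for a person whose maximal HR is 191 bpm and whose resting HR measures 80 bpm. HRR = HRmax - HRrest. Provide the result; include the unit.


HRmax = 191 bpm
HRrest = 80 bpm
HRR = 191 - 80 = 111 bpm

111 bpm


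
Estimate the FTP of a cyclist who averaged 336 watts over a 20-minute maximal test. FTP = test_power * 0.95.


FTP = 336 * 0.95 = 319.2 W

319.2 W


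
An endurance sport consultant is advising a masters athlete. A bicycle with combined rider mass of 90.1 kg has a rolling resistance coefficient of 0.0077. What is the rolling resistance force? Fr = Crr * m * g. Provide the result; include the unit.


Fr = 0.0077 * 90.1 * 9.81
= 0.69377 * 9.81
= 6.806 N

6.806 N


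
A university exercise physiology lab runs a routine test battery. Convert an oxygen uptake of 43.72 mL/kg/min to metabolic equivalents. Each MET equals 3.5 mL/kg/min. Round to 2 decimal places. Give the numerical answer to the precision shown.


One MET = 3.5 mL/kg/min
Number of METs = 43.72 / 3.5
= 12.49 METs

12.49 METs


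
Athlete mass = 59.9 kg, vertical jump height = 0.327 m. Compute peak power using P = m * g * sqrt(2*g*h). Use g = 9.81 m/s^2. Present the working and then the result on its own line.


sqrt(2 * 9.81 * 0.327) = sqrt(6.41574) = 2.532931 m/s
P = 59.9 * 9.81 * 2.532931
= 1488.4 W

1488.4 W


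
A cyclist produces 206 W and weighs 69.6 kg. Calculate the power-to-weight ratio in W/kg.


P/W = power / mass
= 206 / 69.6
= 2.96 W/kg

2.96 W/kg


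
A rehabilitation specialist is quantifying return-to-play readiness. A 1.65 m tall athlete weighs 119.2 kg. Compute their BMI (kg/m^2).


height^2 = 2.7225 m^2
BMI = 119.2 / 2.7225 = 43.78 kg/m^2

43.78 kg/m^2


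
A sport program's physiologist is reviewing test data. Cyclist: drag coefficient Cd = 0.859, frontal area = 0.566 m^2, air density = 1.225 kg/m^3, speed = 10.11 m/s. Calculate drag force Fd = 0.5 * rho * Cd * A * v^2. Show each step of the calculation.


v^2 = 10.11^2 = 102.2121
Fd = 0.5 * 1.225 * 0.859 * 0.566 * 102.2121
= 30.438 N

30.438 N


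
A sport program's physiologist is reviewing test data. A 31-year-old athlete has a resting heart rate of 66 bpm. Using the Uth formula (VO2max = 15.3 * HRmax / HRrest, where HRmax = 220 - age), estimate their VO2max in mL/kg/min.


HRmax = 220 - 31 = 189 bpm
Ratio = HRmax / HRrest = 189 / 66 = 2.8636
VO2max = 15.3 * 2.8636 = 43.81 mL/kg/min

43.81 mL/kg/min


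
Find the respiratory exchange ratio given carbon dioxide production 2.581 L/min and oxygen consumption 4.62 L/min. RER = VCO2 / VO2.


VCO2 = 2.581 L/min
VO2 = 4.62 L/min
RER = 2.581 / 4.62 = 0.5587

0.5587


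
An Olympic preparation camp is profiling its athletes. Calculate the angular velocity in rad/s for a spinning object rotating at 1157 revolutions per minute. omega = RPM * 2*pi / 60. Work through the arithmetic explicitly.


omega = RPM * 2*pi / 60
= 1157 * 6.28318531 / 60
= 121.161 rad/s

121.161 rad/s


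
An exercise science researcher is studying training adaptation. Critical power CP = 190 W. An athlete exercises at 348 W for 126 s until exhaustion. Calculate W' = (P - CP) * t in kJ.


P - CP = 348 - 190 = 158 W
W' = 158 * 126 = 19908 J
= 19908 / 1000 = 19.908 kJ

19.908 kJ


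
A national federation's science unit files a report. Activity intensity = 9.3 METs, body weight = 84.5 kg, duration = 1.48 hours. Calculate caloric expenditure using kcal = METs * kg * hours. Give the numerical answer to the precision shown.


kcal = 9.3 * 84.5 * 1.48
= 785.85 * 1.48
= 1163.06 kcal

1163.06 kcal


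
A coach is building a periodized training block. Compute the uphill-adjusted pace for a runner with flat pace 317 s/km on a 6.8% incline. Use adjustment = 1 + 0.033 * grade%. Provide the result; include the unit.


Adjustment factor = 1 + 0.033 * 6.8 = 1.2244
Grade-adjusted pace = 317 * 1.2244 = 388.13 s/km

388.13 s/km


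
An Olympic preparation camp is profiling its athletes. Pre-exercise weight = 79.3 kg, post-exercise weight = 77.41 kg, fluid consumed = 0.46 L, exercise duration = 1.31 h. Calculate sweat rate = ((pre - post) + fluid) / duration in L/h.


Weight loss = 79.3 - 77.41 = 1.89 kg (approx L)
Total sweat = 1.89 + 0.46 = 2.35 L
Sweat rate = 2.35 / 1.31 = 1.794 L/h

1.794 L/h


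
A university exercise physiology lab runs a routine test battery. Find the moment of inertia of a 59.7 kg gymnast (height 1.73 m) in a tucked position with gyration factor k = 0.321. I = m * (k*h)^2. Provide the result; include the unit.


Radius of gyration = 0.321 * 1.73 = 0.55533 m
I = 59.7 * 0.55533^2
= 59.7 * 0.308391
= 18.411 kg*m^2

18.411 kg*m^2


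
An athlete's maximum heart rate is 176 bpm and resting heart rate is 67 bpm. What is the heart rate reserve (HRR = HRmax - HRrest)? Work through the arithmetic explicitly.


HRR = HRmax - HRrest
= 176 - 67
= 109 bpm

109 bpm


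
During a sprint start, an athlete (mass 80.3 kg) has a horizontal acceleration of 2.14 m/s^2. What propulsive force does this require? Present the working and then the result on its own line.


Propulsive force = mass * acceleration
= 80.3 kg * 2.14 m/s^2
= 171.84 N

171.84 N


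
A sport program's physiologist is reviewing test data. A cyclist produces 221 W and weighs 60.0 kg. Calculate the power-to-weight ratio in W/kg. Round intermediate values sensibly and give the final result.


P/W = power / mass
= 221 / 60.0
= 3.683 W/kg

3.683 W/kg


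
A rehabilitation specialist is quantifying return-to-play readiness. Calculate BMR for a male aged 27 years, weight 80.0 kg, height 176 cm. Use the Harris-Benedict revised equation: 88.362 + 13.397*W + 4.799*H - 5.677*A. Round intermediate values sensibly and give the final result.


Substituting values:
W term = 13.397 * 80.0 = 1071.76
H term = 4.799 * 176 = 844.624
A term = 5.677 * 27 = 153.279
BMR = 1851.47 kcal/day

1851.47 kcal/day


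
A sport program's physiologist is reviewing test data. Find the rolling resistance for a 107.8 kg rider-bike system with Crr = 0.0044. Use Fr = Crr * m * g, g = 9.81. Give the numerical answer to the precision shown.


m * g = 107.8 * 9.81 = 1057.518 N
Fr = 0.0044 * 1057.518 = 4.653 N

4.653 N


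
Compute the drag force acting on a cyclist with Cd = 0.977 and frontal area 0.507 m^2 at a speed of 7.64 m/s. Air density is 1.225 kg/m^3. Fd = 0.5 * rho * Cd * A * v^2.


Step 1: v^2 = 58.3696
Step 2: Fd = 0.5 * 1.225 * 0.977 * 0.507 * 58.3696
= 17.709 N

17.709 N


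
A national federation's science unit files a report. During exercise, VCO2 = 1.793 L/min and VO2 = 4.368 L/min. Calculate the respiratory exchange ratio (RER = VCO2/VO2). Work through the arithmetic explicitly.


RER = VCO2 / VO2
= 1.793 / 4.368
= 0.4105

0.4105


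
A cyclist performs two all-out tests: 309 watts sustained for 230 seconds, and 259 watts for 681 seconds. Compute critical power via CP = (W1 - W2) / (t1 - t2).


W1 = P1 * t1 = 309 * 230 = 71070 J
W2 = P2 * t2 = 259 * 681 = 176379 J
CP = (71070 - 176379) / (230 - 681)
= 233.5 W

233.5 W


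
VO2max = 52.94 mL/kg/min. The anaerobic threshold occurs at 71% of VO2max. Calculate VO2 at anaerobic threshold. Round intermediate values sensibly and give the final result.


AT fraction = 71 / 100 = 0.71
AT VO2 = 52.94 * 0.71
= 37.59 mL/kg/min

37.59 mL/kg/min


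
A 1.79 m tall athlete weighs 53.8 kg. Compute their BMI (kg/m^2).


height^2 = 3.2041 m^2
BMI = 53.8 / 3.2041 = 16.79 kg/m^2

16.79 kg/m^2


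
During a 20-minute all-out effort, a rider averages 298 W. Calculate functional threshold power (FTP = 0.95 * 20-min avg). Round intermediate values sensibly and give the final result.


FTP = 0.95 * 298
= 283.1 W

283.1 W


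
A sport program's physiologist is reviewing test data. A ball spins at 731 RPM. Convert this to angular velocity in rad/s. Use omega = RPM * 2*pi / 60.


omega = 731 * 2 * pi / 60
= 731 * 6.28318531 / 60
= 4593.008 / 60
= 76.55 rad/s

76.55 rad/s


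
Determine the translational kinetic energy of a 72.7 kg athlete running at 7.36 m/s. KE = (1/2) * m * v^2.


KE = 0.5 * m * v^2
= 0.5 * 72.7 * 7.36^2
= 0.5 * 72.7 * 54.1696
= 1969.06 J

1969.06 J


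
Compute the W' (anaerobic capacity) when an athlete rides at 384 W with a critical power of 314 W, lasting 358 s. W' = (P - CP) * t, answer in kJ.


Above-CP power = 70 W
Duration = 358 s
W' = 70 * 358 = 25060 J
Convert: 25060 / 1000 = 25.06 kJ

25.06 kJ


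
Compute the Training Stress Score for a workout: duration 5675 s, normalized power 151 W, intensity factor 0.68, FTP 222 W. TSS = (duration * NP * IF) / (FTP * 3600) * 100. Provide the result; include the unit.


Product = 5675 * 151 * 0.68 = 582709.0
Base = 222 * 3600 = 799200
TSS = 582709.0 / 799200 * 100 = 72.91

72.91 TSS


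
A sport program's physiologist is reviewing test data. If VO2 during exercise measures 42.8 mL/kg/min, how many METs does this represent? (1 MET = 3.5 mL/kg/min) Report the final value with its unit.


METs = VO2 / 3.5 = 42.8 / 3.5 = 12.23

12.23 METs


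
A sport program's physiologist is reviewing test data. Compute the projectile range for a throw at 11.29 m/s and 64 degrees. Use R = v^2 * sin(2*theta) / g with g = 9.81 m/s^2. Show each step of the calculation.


Two times the angle = 128 degrees
sin(128) = 0.788011
R = 127.4641 * 0.788011 / 9.81 = 10.239 m

10.239 m


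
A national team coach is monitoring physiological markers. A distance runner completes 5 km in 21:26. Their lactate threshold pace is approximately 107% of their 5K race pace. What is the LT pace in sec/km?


Convert to seconds: 21 min 26 s = 1286 s
Pace per km = 1286 / 5 = 257.2 s/km
LT pace = 257.2 * 1.07 = 275.2 s/km

275.2 s/km


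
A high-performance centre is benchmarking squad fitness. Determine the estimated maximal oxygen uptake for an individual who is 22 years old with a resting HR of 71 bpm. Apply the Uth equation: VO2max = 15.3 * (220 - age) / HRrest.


HRmax = 220 - 22 = 198
VO2max = 15.3 * (198 / 71)
= 15.3 * 2.7887
= 42.67 mL/kg/min

42.67 mL/kg/min


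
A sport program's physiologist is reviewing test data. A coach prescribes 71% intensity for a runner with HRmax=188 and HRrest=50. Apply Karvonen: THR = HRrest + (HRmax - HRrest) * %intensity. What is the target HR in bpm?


Heart rate reserve = 188 - 50 = 138
Intensity fraction = 71 / 100 = 0.71
THR = 50 + 138 * 0.71 = 147.98 bpm

147.98 bpm


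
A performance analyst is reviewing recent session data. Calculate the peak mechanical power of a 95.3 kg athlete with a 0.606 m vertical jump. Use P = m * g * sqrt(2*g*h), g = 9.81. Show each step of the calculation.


First, sqrt(2gh) = sqrt(2 * 9.81 * 0.606)
= sqrt(11.88972) = 3.448147 m/s
Power = 95.3 * 9.81 * 3.448147 = 3223.65 W

3223.65 W


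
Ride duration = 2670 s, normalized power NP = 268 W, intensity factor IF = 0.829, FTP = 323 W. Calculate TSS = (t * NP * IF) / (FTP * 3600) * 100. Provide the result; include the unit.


Numerator = 2670 * 268 * 0.829 = 593199.24
Denominator = 323 * 3600 = 1162800
TSS = 593199.24 / 1162800 * 100
= 51.01

51.01 TSS


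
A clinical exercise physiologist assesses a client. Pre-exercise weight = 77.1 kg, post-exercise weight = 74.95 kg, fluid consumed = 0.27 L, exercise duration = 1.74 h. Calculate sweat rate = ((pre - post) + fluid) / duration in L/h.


Weight loss = 77.1 - 74.95 = 2.15 kg (approx L)
Total sweat = 2.15 + 0.27 = 2.42 L
Sweat rate = 2.42 / 1.74 = 1.391 L/h

1.391 L/h


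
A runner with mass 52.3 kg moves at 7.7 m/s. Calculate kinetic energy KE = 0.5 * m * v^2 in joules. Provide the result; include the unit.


v^2 = 7.7^2 = 59.29
KE = 0.5 * 52.3 * 59.29
= 1550.43 J

1550.43 J


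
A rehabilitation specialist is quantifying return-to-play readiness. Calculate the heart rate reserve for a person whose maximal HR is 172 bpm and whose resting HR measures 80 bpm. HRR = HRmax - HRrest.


HRmax = 172 bpm
HRrest = 80 bpm
HRR = 172 - 80 = 92 bpm

92 bpm


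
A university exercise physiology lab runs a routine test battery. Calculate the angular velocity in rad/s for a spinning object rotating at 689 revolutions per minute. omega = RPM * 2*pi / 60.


omega = RPM * 2*pi / 60
= 689 * 6.28318531 / 60
= 72.152 rad/s

72.152 rad/s


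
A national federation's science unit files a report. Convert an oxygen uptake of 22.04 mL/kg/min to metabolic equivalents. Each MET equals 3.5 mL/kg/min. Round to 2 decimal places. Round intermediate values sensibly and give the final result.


One MET = 3.5 mL/kg/min
Number of METs = 22.04 / 3.5
= 6.3 METs

6.3 METs


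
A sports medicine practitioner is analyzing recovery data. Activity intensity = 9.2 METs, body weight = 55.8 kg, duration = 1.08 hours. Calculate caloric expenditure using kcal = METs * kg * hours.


kcal = 9.2 * 55.8 * 1.08
= 513.36 * 1.08
= 554.43 kcal

554.43 kcal


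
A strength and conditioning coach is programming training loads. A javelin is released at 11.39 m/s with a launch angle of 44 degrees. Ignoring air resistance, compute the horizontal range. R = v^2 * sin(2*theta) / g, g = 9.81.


Launch speed squared = 129.7321
sin(2 * 44 deg) = 0.999391
Range = 129.7321 * 0.999391 / 9.81
= 13.216 m

13.216 m


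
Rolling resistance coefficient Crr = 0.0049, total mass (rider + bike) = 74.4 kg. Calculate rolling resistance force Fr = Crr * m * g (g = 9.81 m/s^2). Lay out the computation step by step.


Fr = Crr * m * g
= 0.0049 * 74.4 * 9.81
= 3.576 N

3.576 N


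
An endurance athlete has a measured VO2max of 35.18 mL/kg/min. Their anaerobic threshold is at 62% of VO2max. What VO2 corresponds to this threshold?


Anaerobic threshold VO2 = VO2max * 62%
= 35.18 * 0.62
= 21.81 mL/kg/min

21.81 mL/kg/min


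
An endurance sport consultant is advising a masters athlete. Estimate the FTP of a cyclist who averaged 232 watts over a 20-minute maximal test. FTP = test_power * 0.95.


FTP = 232 * 0.95 = 220.4 W

220.4 W


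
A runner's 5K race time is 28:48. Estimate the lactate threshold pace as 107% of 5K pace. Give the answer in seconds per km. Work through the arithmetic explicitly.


Total race time = 28*60 + 48 = 1728 seconds
5K pace = 1728 / 5 = 345.6 sec/km
LT pace = 345.6 * 1.07 = 369.79 sec/km

369.79 s/km


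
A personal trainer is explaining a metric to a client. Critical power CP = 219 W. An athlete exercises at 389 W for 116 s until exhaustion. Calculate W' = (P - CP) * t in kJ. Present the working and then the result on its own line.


P - CP = 389 - 219 = 170 W
W' = 170 * 116 = 19720 J
= 19720 / 1000 = 19.72 kJ

19.72 kJ


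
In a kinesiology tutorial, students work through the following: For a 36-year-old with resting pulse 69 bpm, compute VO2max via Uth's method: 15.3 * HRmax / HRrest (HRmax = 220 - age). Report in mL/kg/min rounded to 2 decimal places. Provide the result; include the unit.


Step 1: HRmax = 220 - 36 = 184 bpm
Step 2: Ratio = 184 / 69 = 2.6667
Step 3: VO2max = 15.3 * 2.6667 = 40.8 mL/kg/min

40.8 mL/kg/min


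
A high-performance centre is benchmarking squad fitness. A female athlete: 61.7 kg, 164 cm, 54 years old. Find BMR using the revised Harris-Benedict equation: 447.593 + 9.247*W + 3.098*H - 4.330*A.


Intercept = 447.593
Weight contribution = 9.247 * 61.7 = 570.5399
Height contribution = 3.098 * 164 = 508.072
Age contribution = 4.33 * 54 = 233.82
BMR = 447.593 + 570.5399 + 508.072 - 233.82
= 1292.38 kcal/day

1292.38 kcal/day


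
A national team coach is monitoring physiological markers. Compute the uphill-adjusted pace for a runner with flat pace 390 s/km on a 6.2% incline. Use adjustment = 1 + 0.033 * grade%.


Adjustment factor = 1 + 0.033 * 6.2 = 1.2046
Grade-adjusted pace = 390 * 1.2046 = 469.79 s/km

469.79 s/km


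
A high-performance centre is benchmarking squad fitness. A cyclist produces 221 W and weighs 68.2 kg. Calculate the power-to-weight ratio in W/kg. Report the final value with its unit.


P/W = power / mass
= 221 / 68.2
= 3.24 W/kg

3.24 W/kg


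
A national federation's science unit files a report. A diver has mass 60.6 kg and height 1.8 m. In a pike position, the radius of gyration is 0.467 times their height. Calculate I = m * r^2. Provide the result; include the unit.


r = 0.467 * 1.8 = 0.8406 m
I = m * r^2 = 60.6 * 0.706608 = 42.82 kg*m^2

42.82 kg*m^2


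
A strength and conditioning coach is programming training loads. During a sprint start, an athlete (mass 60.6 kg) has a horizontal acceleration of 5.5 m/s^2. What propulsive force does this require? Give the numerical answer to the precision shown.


Propulsive force = mass * acceleration
= 60.6 kg * 5.5 m/s^2
= 333.3 N

333.3 N


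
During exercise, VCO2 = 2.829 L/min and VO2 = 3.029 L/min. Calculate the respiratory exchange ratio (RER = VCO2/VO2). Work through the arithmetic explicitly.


RER = VCO2 / VO2
= 2.829 / 3.029
= 0.934

0.934


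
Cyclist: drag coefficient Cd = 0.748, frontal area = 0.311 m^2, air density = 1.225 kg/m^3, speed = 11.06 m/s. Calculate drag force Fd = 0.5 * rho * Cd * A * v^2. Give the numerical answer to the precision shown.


v^2 = 11.06^2 = 122.3236
Fd = 0.5 * 1.225 * 0.748 * 0.311 * 122.3236
= 17.429 N

17.429 N


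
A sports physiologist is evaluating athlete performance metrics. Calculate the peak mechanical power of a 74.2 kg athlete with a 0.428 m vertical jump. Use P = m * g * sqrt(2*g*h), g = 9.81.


First, sqrt(2gh) = sqrt(2 * 9.81 * 0.428)
= sqrt(8.39736) = 2.89782 m/s
Power = 74.2 * 9.81 * 2.89782 = 2109.33 W

2109.33 W


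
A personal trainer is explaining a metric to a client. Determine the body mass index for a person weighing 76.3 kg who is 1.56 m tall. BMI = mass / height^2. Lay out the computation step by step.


BMI = mass / height^2
= 76.3 / 1.56^2
= 76.3 / 2.4336
= 31.35 kg/m^2

31.35 kg/m^2


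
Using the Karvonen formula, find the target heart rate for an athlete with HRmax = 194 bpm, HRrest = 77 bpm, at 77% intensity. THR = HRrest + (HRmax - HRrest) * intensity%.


HRR = 194 - 77 = 117
THR = 77 + 117 * 0.77
= 77 + 90.09
= 167.09 bpm

167.09 bpm


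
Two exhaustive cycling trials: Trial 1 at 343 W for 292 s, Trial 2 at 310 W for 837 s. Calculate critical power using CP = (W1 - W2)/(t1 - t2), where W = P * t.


W1 = 343 * 292 = 100156 J
W2 = 310 * 837 = 259470 J
CP = (100156 - 259470) / (292 - 837)
= -159314 / -545
= 292.32 W

292.32 W


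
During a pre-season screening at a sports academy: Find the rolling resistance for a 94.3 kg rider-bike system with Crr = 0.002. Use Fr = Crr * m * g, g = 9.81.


m * g = 94.3 * 9.81 = 925.083 N
Fr = 0.002 * 925.083 = 1.85 N

1.85 N


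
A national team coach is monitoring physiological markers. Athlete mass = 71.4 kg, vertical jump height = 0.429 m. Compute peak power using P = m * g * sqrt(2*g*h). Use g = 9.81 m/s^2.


sqrt(2 * 9.81 * 0.429) = sqrt(8.41698) = 2.901203 m/s
P = 71.4 * 9.81 * 2.901203
= 2032.1 W

2032.1 W


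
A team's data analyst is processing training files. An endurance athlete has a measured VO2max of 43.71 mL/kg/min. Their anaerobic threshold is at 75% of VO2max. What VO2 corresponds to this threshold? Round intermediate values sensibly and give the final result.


Anaerobic threshold VO2 = VO2max * 75%
= 43.71 * 0.75
= 32.78 mL/kg/min

32.78 mL/kg/min


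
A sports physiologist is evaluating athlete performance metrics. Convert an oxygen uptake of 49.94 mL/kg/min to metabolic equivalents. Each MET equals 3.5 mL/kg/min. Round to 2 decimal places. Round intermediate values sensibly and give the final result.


One MET = 3.5 mL/kg/min
Number of METs = 49.94 / 3.5
= 14.27 METs

14.27 METs


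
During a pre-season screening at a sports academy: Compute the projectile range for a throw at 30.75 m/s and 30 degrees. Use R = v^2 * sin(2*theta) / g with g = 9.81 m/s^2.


Two times the angle = 60 degrees
sin(60) = 0.866025
R = 945.5625 * 0.866025 / 9.81 = 83.474 m

83.474 m


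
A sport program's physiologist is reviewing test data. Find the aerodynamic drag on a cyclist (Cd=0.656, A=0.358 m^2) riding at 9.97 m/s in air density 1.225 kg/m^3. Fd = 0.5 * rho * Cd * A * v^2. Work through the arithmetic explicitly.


Fd = 0.5 * 1.225 * 0.656 * 0.358 * 9.97^2
= 0.5 * 1.225 * 0.656 * 0.358 * 99.4009
= 14.298 N

14.298 N


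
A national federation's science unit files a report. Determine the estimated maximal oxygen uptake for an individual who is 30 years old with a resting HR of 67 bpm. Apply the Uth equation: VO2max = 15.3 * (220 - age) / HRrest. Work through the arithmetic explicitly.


HRmax = 220 - 30 = 190
VO2max = 15.3 * (190 / 67)
= 15.3 * 2.8358
= 43.39 mL/kg/min

43.39 mL/kg/min


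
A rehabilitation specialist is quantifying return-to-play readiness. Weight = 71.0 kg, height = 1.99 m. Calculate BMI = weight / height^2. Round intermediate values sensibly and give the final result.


height^2 = 1.99^2 = 3.9601
BMI = 71.0 / 3.9601 = 17.93 kg/m^2

17.93 kg/m^2


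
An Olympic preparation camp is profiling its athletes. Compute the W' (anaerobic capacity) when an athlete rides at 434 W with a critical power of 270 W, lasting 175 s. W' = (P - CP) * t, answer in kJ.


Above-CP power = 164 W
Duration = 175 s
W' = 164 * 175 = 28700 J
Convert: 28700 / 1000 = 28.7 kJ

28.7 kJ


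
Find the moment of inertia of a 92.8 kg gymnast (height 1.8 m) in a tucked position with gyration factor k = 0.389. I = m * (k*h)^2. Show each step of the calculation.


Radius of gyration = 0.389 * 1.8 = 0.7002 m
I = 92.8 * 0.7002^2
= 92.8 * 0.49028
= 45.498 kg*m^2

45.498 kg*m^2


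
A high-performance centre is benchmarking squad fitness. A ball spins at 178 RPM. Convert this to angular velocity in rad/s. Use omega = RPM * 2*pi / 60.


omega = 178 * 2 * pi / 60
= 178 * 6.28318531 / 60
= 1118.407 / 60
= 18.64 rad/s

18.64 rad/s


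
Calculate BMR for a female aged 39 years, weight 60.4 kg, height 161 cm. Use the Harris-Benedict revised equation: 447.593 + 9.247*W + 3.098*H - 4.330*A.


Substituting values:
W term = 9.247 * 60.4 = 558.5188
H term = 3.098 * 161 = 498.778
A term = 4.330 * 39 = 168.87
BMR = 1336.02 kcal/day

1336.02 kcal/day


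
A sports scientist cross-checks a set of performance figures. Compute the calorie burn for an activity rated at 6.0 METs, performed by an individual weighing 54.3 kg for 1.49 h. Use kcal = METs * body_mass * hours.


Product of METs and mass = 6.0 * 54.3 = 325.8
Total kcal = 325.8 * 1.49 = 485.44 kcal

485.44 kcal


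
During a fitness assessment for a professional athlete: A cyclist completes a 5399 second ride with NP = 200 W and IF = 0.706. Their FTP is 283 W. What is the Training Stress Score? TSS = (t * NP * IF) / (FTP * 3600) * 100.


t * NP * IF = 5399 * 200 * 0.706 = 762338.8
FTP * 3600 = 1018800
TSS = (762338.8 / 1018800) * 100 = 74.83

74.83 TSS


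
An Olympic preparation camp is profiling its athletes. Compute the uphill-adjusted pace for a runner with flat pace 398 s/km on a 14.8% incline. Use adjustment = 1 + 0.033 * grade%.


Adjustment factor = 1 + 0.033 * 14.8 = 1.4884
Grade-adjusted pace = 398 * 1.4884 = 592.38 s/km

592.38 s/km
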